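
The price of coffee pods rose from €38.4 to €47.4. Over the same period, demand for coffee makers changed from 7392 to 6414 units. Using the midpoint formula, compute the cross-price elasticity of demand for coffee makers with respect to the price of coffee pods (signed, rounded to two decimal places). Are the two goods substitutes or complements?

%ΔQ_{coffee makers} = (6414 − 7392)/avg = -978/6903 = -0.141677…
%ΔP_{coffee pods} = (47.4 − 38.4)/avg = 9/42.9 = 0.209790…
E_cross = (-978/6903) / (9/42.9) = -0.6753…
E_cross < 0 ⇒ the goods are complements.

-0.68; complements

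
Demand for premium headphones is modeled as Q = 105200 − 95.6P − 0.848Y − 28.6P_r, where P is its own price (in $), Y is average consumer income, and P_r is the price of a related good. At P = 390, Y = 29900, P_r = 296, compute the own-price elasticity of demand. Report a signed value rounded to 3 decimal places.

-1.094

At the given values, Q = 105200 − 95.6(390) − 0.848(29900) − 28.6(296) = 34095.2.
∂Q/∂P = −95.6.
E = (-95.6) × (390/34095.2) = -1.09352…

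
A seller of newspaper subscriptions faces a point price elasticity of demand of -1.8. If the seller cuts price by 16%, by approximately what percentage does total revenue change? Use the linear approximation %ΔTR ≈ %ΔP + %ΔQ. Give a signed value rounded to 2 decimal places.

%ΔQ ≈ Ed × %ΔP = (-1.8) × (-16%) = +28.8000%
%ΔTR ≈ %ΔP + %ΔQ = (-16%) + (+28.8000%) = +12.8000%

+12.80%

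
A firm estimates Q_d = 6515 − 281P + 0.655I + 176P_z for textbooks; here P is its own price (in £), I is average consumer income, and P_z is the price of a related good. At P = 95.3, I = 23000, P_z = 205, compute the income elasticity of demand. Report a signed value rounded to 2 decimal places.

At the given values, Q_d = 6515 − 281(95.3) + 0.655(23000) + 176(205) = 30880.7.
∂Q_d/∂I = 0.655.
E = (0.655) × (23000/30880.7) = 0.4878…

0.49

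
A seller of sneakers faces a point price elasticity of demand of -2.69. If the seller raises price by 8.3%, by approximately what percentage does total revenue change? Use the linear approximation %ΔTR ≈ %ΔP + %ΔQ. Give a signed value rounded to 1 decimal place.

%ΔQ ≈ Ed × %ΔP = (-2.69) × (+8.3%) = -22.3270%
%ΔTR ≈ %ΔP + %ΔQ = (+8.3%) + (-22.3270%) = -14.0270%

-14.0%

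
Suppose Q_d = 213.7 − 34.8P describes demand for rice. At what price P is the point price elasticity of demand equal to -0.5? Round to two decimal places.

Ed = −34.8P/(213.7 − 34.8P). Set this equal to -0.5:
34.8P = 0.5·(213.7 − 34.8P) ⇒ 34.8P(1 + 0.5) = 0.5·213.7
P = 0.5·213.7 / (34.8·1.5) = 2.0469…

2.05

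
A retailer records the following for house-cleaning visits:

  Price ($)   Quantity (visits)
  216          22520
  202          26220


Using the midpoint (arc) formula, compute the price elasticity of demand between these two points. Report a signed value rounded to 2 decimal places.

-2.27

%ΔQ = (26220 − 22520) / [(22520 + 26220)/2] = 3700/24370 = 0.151826…
%ΔP = (202 − 216) / [(216 + 202)/2] = -14/209 = -0.066985…
Arc Ed = %ΔQ / %ΔP = (3700/24370) / (-14/209) = -2.2665…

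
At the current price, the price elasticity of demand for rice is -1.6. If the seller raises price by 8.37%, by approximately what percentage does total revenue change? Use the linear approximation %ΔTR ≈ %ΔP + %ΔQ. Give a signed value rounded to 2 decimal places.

-5.02%

%ΔQ ≈ Ed × %ΔP = (-1.6) × (+8.37%) = -13.3920%
%ΔTR ≈ %ΔP + %ΔQ = (+8.37%) + (-13.3920%) = -5.0220%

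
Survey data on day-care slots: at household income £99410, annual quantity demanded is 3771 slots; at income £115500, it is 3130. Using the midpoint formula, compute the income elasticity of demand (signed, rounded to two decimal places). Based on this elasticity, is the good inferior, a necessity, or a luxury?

-1.24; inferior

%ΔQ = (3130 − 3771)/[( 3771 + 3130)/2] = -641/3450.5 = -0.185770…
%ΔIncome = (115500 − 99410)/[( 99410 + 115500)/2] = 16090/107455 = 0.149737…
E_income = (-641/3450.5) / (16090/107455) = -1.2406…
E_income < 0 ⇒ inferior good.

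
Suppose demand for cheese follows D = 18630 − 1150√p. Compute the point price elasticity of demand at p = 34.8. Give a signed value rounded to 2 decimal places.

dD/dp = −1150/(2√p) = -97.4716. At p = 34.8, D = 11846.
Ed = (dD/dp)·(p/D) = (-97.4716) × (34.8/11846) = -0.2863…

-0.29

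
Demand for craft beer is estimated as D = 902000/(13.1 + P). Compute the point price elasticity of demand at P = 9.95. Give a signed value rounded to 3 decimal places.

-0.432

dD/dP = −902000/(13.1 + P)² = -1697.71. At P = 9.95, D = 39132.3.
Ed = (dD/dP)·(P/D) = (-1697.71) × (9.95/39132.3) = -0.43167…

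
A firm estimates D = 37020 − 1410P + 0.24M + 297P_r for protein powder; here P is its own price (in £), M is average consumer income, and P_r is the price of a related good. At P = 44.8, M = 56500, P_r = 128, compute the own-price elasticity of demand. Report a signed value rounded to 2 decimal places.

At the given values, D = 37020 − 1410(44.8) + 0.24(56500) + 297(128) = 25428.
∂D/∂P = −1410.
E = (-1410) × (44.8/25428) = -2.4841…

-2.48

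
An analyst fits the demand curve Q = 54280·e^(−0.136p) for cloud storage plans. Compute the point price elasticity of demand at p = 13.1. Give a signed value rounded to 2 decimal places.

-1.78

dQ/dp = −0.136·Q = -1242.91. At p = 13.1, Q = 9139.04.
Ed = (dQ/dp)·(p/Q) = (-1242.91) × (13.1/9139.04) = -1.7816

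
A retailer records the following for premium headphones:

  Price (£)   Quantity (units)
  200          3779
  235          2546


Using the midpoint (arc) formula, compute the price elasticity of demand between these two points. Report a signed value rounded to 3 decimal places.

-2.423

%ΔQ = (2546 − 3779) / [(3779 + 2546)/2] = -1233/3162.5 = -0.389881…
%ΔP = (235 − 200) / [(200 + 235)/2] = 35/217.5 = 0.160919…
Arc Ed = %ΔQ / %ΔP = (-1233/3162.5) / (35/217.5) = -2.42283…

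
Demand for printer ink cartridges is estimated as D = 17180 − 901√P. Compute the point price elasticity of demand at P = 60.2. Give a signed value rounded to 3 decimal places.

dD/dP = −901/(2√P) = -58.0626. At P = 60.2, D = 10189.3.
Ed = (dD/dP)·(P/D) = (-58.0626) × (60.2/10189.3) = -0.34304…

-0.343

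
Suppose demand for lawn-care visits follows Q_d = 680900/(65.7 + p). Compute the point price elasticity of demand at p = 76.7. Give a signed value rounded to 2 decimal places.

-0.54

dQ_d/dp = −680900/(65.7 + p)² = -33.5787. At p = 76.7, Q_d = 4781.6.
Ed = (dQ_d/dp)·(p/Q_d) = (-33.5787) × (76.7/4781.6) = -0.5386…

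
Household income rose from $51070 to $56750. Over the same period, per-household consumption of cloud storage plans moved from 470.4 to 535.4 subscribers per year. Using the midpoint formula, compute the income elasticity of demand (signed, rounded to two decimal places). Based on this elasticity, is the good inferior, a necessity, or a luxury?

%ΔQ = (535.4 − 470.4)/[( 470.4 + 535.4)/2] = 65/502.9 = 0.129250…
%ΔIncome = (56750 − 51070)/[( 51070 + 56750)/2] = 5680/53910 = 0.105360…
E_income = (65/502.9) / (5680/53910) = 1.2267…
E_income > 1 ⇒ normal good, luxury.

1.23; luxury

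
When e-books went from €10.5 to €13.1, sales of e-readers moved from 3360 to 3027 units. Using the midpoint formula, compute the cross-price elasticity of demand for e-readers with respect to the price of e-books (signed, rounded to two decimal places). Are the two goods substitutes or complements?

-0.47; complements

%ΔQ_{e-readers} = (3027 − 3360)/avg = -333/3193.5 = -0.104274…
%ΔP_{e-books} = (13.1 − 10.5)/avg = 2.6/11.8 = 0.220338…
E_cross = (-333/3193.5) / (2.6/11.8) = -0.4732…
E_cross < 0 ⇒ the goods are complements.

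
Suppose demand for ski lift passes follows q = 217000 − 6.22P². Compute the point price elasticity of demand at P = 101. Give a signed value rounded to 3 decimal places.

-0.826

dq/dP = −2·6.22·P = -1256.44. At P = 101, q = 153549.78.
Ed = (dq/dP)·(P/q) = (-1256.44) × (101/153549.78) = -0.82644…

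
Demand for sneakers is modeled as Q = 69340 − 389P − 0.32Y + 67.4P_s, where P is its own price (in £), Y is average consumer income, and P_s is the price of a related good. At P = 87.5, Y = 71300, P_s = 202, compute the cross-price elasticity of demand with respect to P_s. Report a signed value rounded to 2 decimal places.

At the given values, Q = 69340 − 389(87.5) − 0.32(71300) + 67.4(202) = 26101.3.
∂Q/∂P_s = 67.4.
E = (67.4) × (202/26101.3) = 0.5216…

0.52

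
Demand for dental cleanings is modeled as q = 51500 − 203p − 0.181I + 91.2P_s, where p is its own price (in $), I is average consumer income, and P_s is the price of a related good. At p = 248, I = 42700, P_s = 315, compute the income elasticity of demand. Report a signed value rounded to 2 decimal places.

At the given values, q = 51500 − 203(248) − 0.181(42700) + 91.2(315) = 22155.3.
∂q/∂I = -0.181.
E = (-0.181) × (42700/22155.3) = -0.3488…

-0.35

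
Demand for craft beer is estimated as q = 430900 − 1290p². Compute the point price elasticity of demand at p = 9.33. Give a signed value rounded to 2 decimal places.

-0.70

dq/dp = −2·1290·p = -24071.4. At p = 9.33, q = 318606.919.
Ed = (dq/dp)·(p/q) = (-24071.4) × (9.33/318606.919) = -0.7049…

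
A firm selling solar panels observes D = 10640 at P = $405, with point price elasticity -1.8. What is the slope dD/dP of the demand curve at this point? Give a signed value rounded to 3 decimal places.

-47.289

Ed = (dD/dP)·(P/D) ⇒ dD/dP = Ed·D/P = (-1.8)·10640/405 = -47.28888…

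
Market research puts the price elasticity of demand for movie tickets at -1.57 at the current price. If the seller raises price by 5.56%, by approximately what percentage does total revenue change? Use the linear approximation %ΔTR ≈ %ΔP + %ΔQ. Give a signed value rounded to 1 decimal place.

-3.2%

%ΔQ ≈ Ed × %ΔP = (-1.57) × (+5.56%) = -8.7292%
%ΔTR ≈ %ΔP + %ΔQ = (+5.56%) + (-8.7292%) = -3.1692%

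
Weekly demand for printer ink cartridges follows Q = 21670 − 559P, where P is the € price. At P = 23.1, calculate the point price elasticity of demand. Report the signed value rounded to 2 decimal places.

-1.47

dQ/dP = −559. At P = 23.1, Q = 21670 − 559(23.1) = 8757.1.
Ed = (dQ/dP)·(P/Q) = −559 × (23.1/8757.1) = -1.4745…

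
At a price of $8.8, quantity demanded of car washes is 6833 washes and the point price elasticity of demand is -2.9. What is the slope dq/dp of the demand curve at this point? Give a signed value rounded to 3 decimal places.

-2251.784

Ed = (dq/dp)·(p/q) ⇒ dq/dp = Ed·q/p = (-2.9)·6833/8.8 = -2251.78409…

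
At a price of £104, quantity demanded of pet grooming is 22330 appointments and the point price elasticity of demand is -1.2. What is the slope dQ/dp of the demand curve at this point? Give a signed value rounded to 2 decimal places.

-257.65

Ed = (dQ/dp)·(p/Q) ⇒ dQ/dp = Ed·Q/p = (-1.2)·22330/104 = -257.6538…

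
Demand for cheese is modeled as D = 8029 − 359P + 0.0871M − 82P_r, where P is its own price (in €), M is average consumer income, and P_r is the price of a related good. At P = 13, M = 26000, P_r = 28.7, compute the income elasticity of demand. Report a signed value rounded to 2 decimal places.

0.69

At the given values, D = 8029 − 359(13) + 0.0871(26000) − 82(28.7) = 3273.2.
∂D/∂M = 0.0871.
E = (0.0871) × (26000/3273.2) = 0.6918…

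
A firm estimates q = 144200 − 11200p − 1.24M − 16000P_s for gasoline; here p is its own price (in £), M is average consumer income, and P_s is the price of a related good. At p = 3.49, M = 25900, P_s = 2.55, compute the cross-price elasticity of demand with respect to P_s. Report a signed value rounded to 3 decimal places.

-1.267

At the given values, q = 144200 − 11200(3.49) − 1.24(25900) − 16000(2.55) = 32196.
∂q/∂P_s = -16000.
E = (-16000) × (2.55/32196) = -1.26723…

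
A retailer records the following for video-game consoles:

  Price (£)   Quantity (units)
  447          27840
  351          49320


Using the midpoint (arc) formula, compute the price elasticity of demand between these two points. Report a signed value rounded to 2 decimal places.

-2.31

%ΔQ = (49320 − 27840) / [(27840 + 49320)/2] = 21480/38580 = 0.556765…
%ΔP = (351 − 447) / [(447 + 351)/2] = -96/399 = -0.240601…
Arc Ed = %ΔQ / %ΔP = (21480/38580) / (-96/399) = -2.3140…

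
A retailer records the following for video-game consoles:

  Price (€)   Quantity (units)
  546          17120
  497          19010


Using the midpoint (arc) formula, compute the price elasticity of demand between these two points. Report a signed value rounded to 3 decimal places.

%ΔQ = (19010 − 17120) / [(17120 + 19010)/2] = 1890/18065 = 0.104622…
%ΔP = (497 − 546) / [(546 + 497)/2] = -49/521.5 = -0.093959…
Arc Ed = %ΔQ / %ΔP = (1890/18065) / (-49/521.5) = -1.11347…

-1.113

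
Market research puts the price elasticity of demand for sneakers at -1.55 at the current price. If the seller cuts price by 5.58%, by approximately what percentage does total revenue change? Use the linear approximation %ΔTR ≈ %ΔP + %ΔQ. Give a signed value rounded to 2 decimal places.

%ΔQ ≈ Ed × %ΔP = (-1.55) × (-5.58%) = +8.6490%
%ΔTR ≈ %ΔP + %ΔQ = (-5.58%) + (+8.6490%) = +3.0690%

+3.07%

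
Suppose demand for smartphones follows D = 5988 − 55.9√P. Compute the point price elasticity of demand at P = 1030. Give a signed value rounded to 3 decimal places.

dD/dP = −55.9/(2√P) = -0.87089. At P = 1030, D = 4193.97.
Ed = (dD/dP)·(P/D) = (-0.87089) × (1030/4193.97) = -0.21388…

-0.214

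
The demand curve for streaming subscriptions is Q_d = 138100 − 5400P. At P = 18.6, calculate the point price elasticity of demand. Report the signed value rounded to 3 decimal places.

dQ_d/dP = −5400. At P = 18.6, Q_d = 138100 − 5400(18.6) = 37660.
Ed = (dQ_d/dP)·(P/Q_d) = −5400 × (18.6/37660) = -2.66702…

-2.667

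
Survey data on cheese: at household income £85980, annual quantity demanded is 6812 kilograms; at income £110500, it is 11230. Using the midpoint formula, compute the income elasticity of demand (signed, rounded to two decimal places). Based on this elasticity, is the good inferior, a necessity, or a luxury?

%ΔQ = (11230 − 6812)/[( 6812 + 11230)/2] = 4418/9021 = 0.489746…
%ΔIncome = (110500 − 85980)/[( 85980 + 110500)/2] = 24520/98240 = 0.249592…
E_income = (4418/9021) / (24520/98240) = 1.9621…
E_income > 1 ⇒ normal good, luxury.

1.96; luxury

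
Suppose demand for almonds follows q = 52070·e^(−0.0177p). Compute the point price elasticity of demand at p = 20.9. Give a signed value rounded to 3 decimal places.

-0.370

dq/dp = −0.0177·q = -636.652. At p = 20.9, q = 35969.1.
Ed = (dq/dp)·(p/q) = (-636.652) × (20.9/35969.1) = -0.36993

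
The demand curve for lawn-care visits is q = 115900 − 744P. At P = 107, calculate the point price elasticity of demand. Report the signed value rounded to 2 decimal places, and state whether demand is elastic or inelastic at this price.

dq/dP = −744. At P = 107, q = 115900 − 744(107) = 36292.
Ed = (dq/dP)·(P/q) = −744 × (107/36292) = -2.1935…
|Ed| = 2.19 > 1, so demand is elastic.

-2.19; elastic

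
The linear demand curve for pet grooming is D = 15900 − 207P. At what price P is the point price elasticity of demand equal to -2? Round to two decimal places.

Ed = −207P/(15900 − 207P). Set this equal to -2:
207P = 2·(15900 − 207P) ⇒ 207P(1 + 2) = 2·15900
P = 2·15900 / (207·3) = 51.2077…

51.21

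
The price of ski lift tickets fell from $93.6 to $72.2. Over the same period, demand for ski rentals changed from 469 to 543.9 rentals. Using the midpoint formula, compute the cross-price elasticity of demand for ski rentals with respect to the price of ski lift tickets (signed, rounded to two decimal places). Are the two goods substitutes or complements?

-0.57; complements

%ΔQ_{ski rentals} = (543.9 − 469)/avg = 74.9/506.45 = 0.147892…
%ΔP_{ski lift tickets} = (72.2 − 93.6)/avg = -21.4/82.9 = -0.258142…
E_cross = (74.9/506.45) / (-21.4/82.9) = -0.5729…
E_cross < 0 ⇒ the goods are complements.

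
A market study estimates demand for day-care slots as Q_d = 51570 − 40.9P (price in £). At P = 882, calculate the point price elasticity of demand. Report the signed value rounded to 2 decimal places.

-2.33

dQ_d/dP = −40.9. At P = 882, Q_d = 51570 − 40.9(882) = 15496.2.
Ed = (dQ_d/dP)·(P/Q_d) = −40.9 × (882/15496.2) = -2.3279…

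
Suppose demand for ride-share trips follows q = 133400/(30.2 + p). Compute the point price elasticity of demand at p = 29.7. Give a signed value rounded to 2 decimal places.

-0.50

dq/dp = −133400/(30.2 + p)² = -37.1794. At p = 29.7, q = 2227.05.
Ed = (dq/dp)·(p/q) = (-37.1794) × (29.7/2227.05) = -0.4958…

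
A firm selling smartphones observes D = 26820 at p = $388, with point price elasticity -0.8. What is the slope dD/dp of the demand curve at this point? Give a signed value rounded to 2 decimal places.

Ed = (dD/dp)·(p/D) ⇒ dD/dp = Ed·D/p = (-0.8)·26820/388 = -55.2989…

-55.30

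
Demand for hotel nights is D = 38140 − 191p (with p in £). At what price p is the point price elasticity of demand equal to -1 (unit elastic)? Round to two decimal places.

99.84

Ed = −191p/(38140 − 191p). Set this equal to -1:
191p = 1·(38140 − 191p) ⇒ 191p(1 + 1) = 1·38140
p = 1·38140 / (191·2) = 99.8429…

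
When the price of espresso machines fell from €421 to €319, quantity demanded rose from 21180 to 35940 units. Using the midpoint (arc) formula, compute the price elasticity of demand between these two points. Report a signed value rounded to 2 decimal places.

%ΔQ = (35940 − 21180) / [(21180 + 35940)/2] = 14760/28560 = 0.516806…
%ΔP = (319 − 421) / [(421 + 319)/2] = -102/370 = -0.275675…
Arc Ed = %ΔQ / %ΔP = (14760/28560) / (-102/370) = -1.8746…

-1.87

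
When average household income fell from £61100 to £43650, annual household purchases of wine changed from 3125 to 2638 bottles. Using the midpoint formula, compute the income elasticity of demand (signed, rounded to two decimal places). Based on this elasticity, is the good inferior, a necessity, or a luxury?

0.51; necessity

%ΔQ = (2638 − 3125)/[( 3125 + 2638)/2] = -487/2881.5 = -0.169009…
%ΔIncome = (43650 − 61100)/[( 61100 + 43650)/2] = -17450/52375 = -0.333174…
E_income = (-487/2881.5) / (-17450/52375) = 0.5072…
0 < E_income < 1 ⇒ normal good, necessity.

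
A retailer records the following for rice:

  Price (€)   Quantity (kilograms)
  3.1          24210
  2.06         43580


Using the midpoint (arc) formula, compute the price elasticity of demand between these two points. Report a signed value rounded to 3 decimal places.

-1.418

%ΔQ = (43580 − 24210) / [(24210 + 43580)/2] = 19370/33895 = 0.571470…
%ΔP = (2.06 − 3.1) / [(3.1 + 2.06)/2] = -1.04/2.58 = -0.403100…
Arc Ed = %ΔQ / %ΔP = (19370/33895) / (-1.04/2.58) = -1.41768…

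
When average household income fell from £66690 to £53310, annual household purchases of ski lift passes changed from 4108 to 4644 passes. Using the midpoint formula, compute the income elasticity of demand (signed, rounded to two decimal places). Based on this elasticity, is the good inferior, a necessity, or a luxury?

%ΔQ = (4644 − 4108)/[( 4108 + 4644)/2] = 536/4376 = 0.122486…
%ΔIncome = (53310 − 66690)/[( 66690 + 53310)/2] = -13380/60000 = -0.223
E_income = (536/4376) / (-13380/60000) = -0.5492…
E_income < 0 ⇒ inferior good.

-0.55; inferior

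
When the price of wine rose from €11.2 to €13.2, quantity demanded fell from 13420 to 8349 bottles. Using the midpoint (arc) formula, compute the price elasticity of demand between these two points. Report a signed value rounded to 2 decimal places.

-2.84

%ΔQ = (8349 − 13420) / [(13420 + 8349)/2] = -5071/10884.5 = -0.465891…
%ΔP = (13.2 − 11.2) / [(11.2 + 13.2)/2] = 2/12.2 = 0.163934…
Arc Ed = %ΔQ / %ΔP = (-5071/10884.5) / (2/12.2) = -2.8419…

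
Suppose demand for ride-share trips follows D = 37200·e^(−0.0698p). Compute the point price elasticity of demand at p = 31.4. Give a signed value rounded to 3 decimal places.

dD/dp = −0.0698·D = -290.099. At p = 31.4, D = 4156.15.
Ed = (dD/dp)·(p/D) = (-290.099) × (31.4/4156.15) = -2.19172

-2.192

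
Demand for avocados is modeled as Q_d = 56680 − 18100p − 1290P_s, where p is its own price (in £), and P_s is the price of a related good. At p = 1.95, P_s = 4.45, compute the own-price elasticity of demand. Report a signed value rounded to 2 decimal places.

-2.26

At the given values, Q_d = 56680 − 18100(1.95) − 1290(4.45) = 15644.5.
∂Q_d/∂p = −18100.
E = (-18100) × (1.95/15644.5) = -2.2560…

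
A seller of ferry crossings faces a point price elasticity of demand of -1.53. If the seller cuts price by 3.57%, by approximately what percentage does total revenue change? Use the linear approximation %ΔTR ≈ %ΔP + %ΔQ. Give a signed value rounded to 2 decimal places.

%ΔQ ≈ Ed × %ΔP = (-1.53) × (-3.57%) = +5.4621%
%ΔTR ≈ %ΔP + %ΔQ = (-3.57%) + (+5.4621%) = +1.8921%

+1.89%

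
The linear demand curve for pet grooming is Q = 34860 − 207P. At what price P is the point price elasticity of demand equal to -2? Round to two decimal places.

112.27

Ed = −207P/(34860 − 207P). Set this equal to -2:
207P = 2·(34860 − 207P) ⇒ 207P(1 + 2) = 2·34860
P = 2·34860 / (207·3) = 112.2705…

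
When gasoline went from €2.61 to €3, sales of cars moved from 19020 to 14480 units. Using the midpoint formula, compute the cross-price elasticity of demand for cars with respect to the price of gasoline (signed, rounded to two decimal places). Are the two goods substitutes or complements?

%ΔQ_{cars} = (14480 − 19020)/avg = -4540/16750 = -0.271044…
%ΔP_{gasoline} = (3 − 2.61)/avg = 0.39/2.805 = 0.139037…
E_cross = (-4540/16750) / (0.39/2.805) = -1.9494…
E_cross < 0 ⇒ the goods are complements.

-1.95; complements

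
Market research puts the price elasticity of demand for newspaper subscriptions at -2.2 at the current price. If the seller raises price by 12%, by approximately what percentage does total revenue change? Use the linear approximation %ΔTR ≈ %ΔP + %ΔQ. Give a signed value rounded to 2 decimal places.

-14.40%

%ΔQ ≈ Ed × %ΔP = (-2.2) × (+12%) = -26.4000%
%ΔTR ≈ %ΔP + %ΔQ = (+12%) + (-26.4000%) = -14.4000%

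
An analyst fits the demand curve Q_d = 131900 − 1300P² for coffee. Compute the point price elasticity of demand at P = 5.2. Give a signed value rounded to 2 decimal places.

dQ_d/dP = −2·1300·P = -13520. At P = 5.2, Q_d = 96748.
Ed = (dQ_d/dP)·(P/Q_d) = (-13520) × (5.2/96748) = -0.7266…

-0.73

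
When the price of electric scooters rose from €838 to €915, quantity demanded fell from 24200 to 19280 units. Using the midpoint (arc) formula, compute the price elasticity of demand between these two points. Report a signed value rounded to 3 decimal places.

-2.576

%ΔQ = (19280 − 24200) / [(24200 + 19280)/2] = -4920/21740 = -0.226310…
%ΔP = (915 − 838) / [(838 + 915)/2] = 77/876.5 = 0.087849…
Arc Ed = %ΔQ / %ΔP = (-4920/21740) / (77/876.5) = -2.57612…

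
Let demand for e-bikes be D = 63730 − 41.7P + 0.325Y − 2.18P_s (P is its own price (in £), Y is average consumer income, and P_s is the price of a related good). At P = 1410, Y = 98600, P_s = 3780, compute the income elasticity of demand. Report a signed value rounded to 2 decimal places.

1.12

At the given values, D = 63730 − 41.7(1410) + 0.325(98600) − 2.18(3780) = 28737.6.
∂D/∂Y = 0.325.
E = (0.325) × (98600/28737.6) = 1.1150…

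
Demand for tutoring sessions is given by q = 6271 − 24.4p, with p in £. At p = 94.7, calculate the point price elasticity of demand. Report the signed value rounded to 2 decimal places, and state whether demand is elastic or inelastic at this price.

-0.58; inelastic

dq/dp = −24.4. At p = 94.7, q = 6271 − 24.4(94.7) = 3960.32.
Ed = (dq/dp)·(p/q) = −24.4 × (94.7/3960.32) = -0.5834…
|Ed| = 0.58 < 1, so demand is inelastic.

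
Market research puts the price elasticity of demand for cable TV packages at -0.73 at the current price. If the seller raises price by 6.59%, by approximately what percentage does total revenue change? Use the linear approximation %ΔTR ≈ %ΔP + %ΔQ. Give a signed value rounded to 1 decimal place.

+1.8%

%ΔQ ≈ Ed × %ΔP = (-0.73) × (+6.59%) = -4.8107%
%ΔTR ≈ %ΔP + %ΔQ = (+6.59%) + (-4.8107%) = +1.7793%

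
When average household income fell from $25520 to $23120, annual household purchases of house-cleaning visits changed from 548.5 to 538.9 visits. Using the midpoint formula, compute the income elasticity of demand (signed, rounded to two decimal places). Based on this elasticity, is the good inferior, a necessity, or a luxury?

%ΔQ = (538.9 − 548.5)/[( 548.5 + 538.9)/2] = -9.6/543.7 = -0.017656…
%ΔIncome = (23120 − 25520)/[( 25520 + 23120)/2] = -2400/24320 = -0.098684…
E_income = (-9.6/543.7) / (-2400/24320) = 0.1789…
0 < E_income < 1 ⇒ normal good, necessity.

0.18; necessity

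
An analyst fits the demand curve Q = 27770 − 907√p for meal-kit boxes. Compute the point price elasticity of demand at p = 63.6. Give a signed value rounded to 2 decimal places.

-0.18

dQ/dp = −907/(2√p) = -56.8655. At p = 63.6, Q = 20536.7.
Ed = (dQ/dp)·(p/Q) = (-56.8655) × (63.6/20536.7) = -0.1761…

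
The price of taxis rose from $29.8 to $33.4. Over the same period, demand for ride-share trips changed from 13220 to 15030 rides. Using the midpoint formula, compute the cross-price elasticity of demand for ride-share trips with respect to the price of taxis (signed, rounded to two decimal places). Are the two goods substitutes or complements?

%ΔQ_{ride-share trips} = (15030 − 13220)/avg = 1810/14125 = 0.128141…
%ΔP_{taxis} = (33.4 − 29.8)/avg = 3.6/31.6 = 0.113924…
E_cross = (1810/14125) / (3.6/31.6) = 1.1247…
E_cross > 0 ⇒ the goods are substitutes.

1.12; substitutes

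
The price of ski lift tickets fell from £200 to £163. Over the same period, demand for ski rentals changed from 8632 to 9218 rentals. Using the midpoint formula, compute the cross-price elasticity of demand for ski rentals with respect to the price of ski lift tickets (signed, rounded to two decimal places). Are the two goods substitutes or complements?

-0.32; complements

%ΔQ_{ski rentals} = (9218 − 8632)/avg = 586/8925 = 0.065658…
%ΔP_{ski lift tickets} = (163 − 200)/avg = -37/181.5 = -0.203856…
E_cross = (586/8925) / (-37/181.5) = -0.3220…
E_cross < 0 ⇒ the goods are complements.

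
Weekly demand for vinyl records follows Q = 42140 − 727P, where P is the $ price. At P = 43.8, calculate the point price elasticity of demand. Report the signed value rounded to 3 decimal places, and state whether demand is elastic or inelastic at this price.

-3.092; elastic

dQ/dP = −727. At P = 43.8, Q = 42140 − 727(43.8) = 10297.4.
Ed = (dQ/dP)·(P/Q) = −727 × (43.8/10297.4) = -3.09229…
|Ed| = 3.092 > 1, so demand is elastic.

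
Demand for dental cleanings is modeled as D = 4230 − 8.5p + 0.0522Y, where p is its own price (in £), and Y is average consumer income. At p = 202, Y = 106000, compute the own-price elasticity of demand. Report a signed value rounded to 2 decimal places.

At the given values, D = 4230 − 8.5(202) + 0.0522(106000) = 8046.2.
∂D/∂p = −8.5.
E = (-8.5) × (202/8046.2) = -0.2133…

-0.21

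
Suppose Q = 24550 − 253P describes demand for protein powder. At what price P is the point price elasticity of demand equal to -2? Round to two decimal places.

64.69

Ed = −253P/(24550 − 253P). Set this equal to -2:
253P = 2·(24550 − 253P) ⇒ 253P(1 + 2) = 2·24550
P = 2·24550 / (253·3) = 64.6903…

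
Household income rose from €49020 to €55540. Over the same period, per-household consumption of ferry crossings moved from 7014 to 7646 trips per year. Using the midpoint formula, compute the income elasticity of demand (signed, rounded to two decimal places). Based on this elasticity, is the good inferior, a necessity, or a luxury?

0.69; necessity

%ΔQ = (7646 − 7014)/[( 7014 + 7646)/2] = 632/7330 = 0.086221…
%ΔIncome = (55540 − 49020)/[( 49020 + 55540)/2] = 6520/52280 = 0.124713…
E_income = (632/7330) / (6520/52280) = 0.6913…
0 < E_income < 1 ⇒ normal good, necessity.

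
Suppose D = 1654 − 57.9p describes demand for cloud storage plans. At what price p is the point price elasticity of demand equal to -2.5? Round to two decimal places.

20.40

Ed = −57.9p/(1654 − 57.9p). Set this equal to -2.5:
57.9p = 2.5·(1654 − 57.9p) ⇒ 57.9p(1 + 2.5) = 2.5·1654
p = 2.5·1654 / (57.9·3.5) = 20.4046…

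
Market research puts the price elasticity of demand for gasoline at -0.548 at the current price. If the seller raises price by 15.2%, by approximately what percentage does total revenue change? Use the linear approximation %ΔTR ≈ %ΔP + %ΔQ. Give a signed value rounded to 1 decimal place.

%ΔQ ≈ Ed × %ΔP = (-0.548) × (+15.2%) = -8.3296%
%ΔTR ≈ %ΔP + %ΔQ = (+15.2%) + (-8.3296%) = +6.8704%

+6.9%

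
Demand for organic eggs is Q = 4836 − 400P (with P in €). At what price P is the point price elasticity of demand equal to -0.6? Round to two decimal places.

Ed = −400P/(4836 − 400P). Set this equal to -0.6:
400P = 0.6·(4836 − 400P) ⇒ 400P(1 + 0.6) = 0.6·4836
P = 0.6·4836 / (400·1.6) = 4.5337…

4.53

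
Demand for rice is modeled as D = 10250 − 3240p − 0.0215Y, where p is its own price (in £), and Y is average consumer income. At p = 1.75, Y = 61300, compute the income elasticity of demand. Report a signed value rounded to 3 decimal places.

-0.404

At the given values, D = 10250 − 3240(1.75) − 0.0215(61300) = 3262.05.
∂D/∂Y = -0.0215.
E = (-0.0215) × (61300/3262.05) = -0.40402…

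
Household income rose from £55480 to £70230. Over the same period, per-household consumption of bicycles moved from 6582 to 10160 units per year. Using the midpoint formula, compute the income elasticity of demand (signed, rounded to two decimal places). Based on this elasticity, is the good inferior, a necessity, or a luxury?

%ΔQ = (10160 − 6582)/[( 6582 + 10160)/2] = 3578/8371 = 0.427428…
%ΔIncome = (70230 − 55480)/[( 55480 + 70230)/2] = 14750/62855 = 0.234667…
E_income = (3578/8371) / (14750/62855) = 1.8214…
E_income > 1 ⇒ normal good, luxury.

1.82; luxury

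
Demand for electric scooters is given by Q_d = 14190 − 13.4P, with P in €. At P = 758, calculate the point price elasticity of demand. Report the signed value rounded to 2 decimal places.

dQ_d/dP = −13.4. At P = 758, Q_d = 14190 − 13.4(758) = 4032.8.
Ed = (dQ_d/dP)·(P/Q_d) = −13.4 × (758/4032.8) = -2.5186…

-2.52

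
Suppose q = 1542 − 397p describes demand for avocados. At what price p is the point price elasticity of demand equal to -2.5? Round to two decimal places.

Ed = −397p/(1542 − 397p). Set this equal to -2.5:
397p = 2.5·(1542 − 397p) ⇒ 397p(1 + 2.5) = 2.5·1542
p = 2.5·1542 / (397·3.5) = 2.7743…

2.77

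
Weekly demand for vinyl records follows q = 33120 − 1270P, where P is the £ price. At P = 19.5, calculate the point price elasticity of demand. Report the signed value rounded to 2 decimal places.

dq/dP = −1270. At P = 19.5, q = 33120 − 1270(19.5) = 8355.
Ed = (dq/dP)·(P/q) = −1270 × (19.5/8355) = -2.9640…

-2.96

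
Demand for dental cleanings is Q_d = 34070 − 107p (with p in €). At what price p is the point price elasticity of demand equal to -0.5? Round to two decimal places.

Ed = −107p/(34070 − 107p). Set this equal to -0.5:
107p = 0.5·(34070 − 107p) ⇒ 107p(1 + 0.5) = 0.5·34070
p = 0.5·34070 / (107·1.5) = 106.1370…

106.14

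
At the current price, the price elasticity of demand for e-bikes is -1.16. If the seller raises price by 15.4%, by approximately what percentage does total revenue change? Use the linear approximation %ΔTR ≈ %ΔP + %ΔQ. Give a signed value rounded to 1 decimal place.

%ΔQ ≈ Ed × %ΔP = (-1.16) × (+15.4%) = -17.8640%
%ΔTR ≈ %ΔP + %ΔQ = (+15.4%) + (-17.8640%) = -2.4640%

-2.5%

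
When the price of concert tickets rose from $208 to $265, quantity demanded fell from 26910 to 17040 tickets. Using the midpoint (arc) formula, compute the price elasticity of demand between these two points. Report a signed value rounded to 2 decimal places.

-1.86

%ΔQ = (17040 − 26910) / [(26910 + 17040)/2] = -9870/21975 = -0.449146…
%ΔP = (265 − 208) / [(208 + 265)/2] = 57/236.5 = 0.241014…
Arc Ed = %ΔQ / %ΔP = (-9870/21975) / (57/236.5) = -1.8635…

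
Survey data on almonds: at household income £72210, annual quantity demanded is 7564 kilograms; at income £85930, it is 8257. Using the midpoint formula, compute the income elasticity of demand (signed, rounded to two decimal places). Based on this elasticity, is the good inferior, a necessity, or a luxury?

0.50; necessity

%ΔQ = (8257 − 7564)/[( 7564 + 8257)/2] = 693/7910.5 = 0.087605…
%ΔIncome = (85930 − 72210)/[( 72210 + 85930)/2] = 13720/79070 = 0.173517…
E_income = (693/7910.5) / (13720/79070) = 0.5048…
0 < E_income < 1 ⇒ normal good, necessity.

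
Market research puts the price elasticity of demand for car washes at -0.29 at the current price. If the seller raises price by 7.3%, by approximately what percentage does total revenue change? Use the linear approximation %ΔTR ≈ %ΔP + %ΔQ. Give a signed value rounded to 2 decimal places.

+5.18%

%ΔQ ≈ Ed × %ΔP = (-0.29) × (+7.3%) = -2.1170%
%ΔTR ≈ %ΔP + %ΔQ = (+7.3%) + (-2.1170%) = +5.1830%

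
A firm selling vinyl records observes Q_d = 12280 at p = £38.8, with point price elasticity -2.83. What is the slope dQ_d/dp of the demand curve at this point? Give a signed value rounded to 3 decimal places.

Ed = (dQ_d/dp)·(p/Q_d) ⇒ dQ_d/dp = Ed·Q_d/p = (-2.83)·12280/38.8 = -895.68041…

-895.680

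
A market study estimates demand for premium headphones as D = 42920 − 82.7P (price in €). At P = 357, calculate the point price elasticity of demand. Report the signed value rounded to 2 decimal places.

-2.20

dD/dP = −82.7. At P = 357, D = 42920 − 82.7(357) = 13396.1.
Ed = (dD/dP)·(P/D) = −82.7 × (357/13396.1) = -2.2039…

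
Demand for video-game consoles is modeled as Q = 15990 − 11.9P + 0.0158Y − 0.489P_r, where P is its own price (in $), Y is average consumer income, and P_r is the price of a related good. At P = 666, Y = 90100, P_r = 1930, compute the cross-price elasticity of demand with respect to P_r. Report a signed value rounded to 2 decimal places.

At the given values, Q = 15990 − 11.9(666) + 0.0158(90100) − 0.489(1930) = 8544.41.
∂Q/∂P_r = -0.489.
E = (-0.489) × (1930/8544.41) = -0.1104…

-0.11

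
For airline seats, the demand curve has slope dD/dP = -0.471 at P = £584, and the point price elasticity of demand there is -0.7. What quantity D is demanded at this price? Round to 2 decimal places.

Ed = (dD/dP)·(P/D) ⇒ D = (dD/dP)·P/Ed = (-0.471)·584/(-0.7) = 392.9485…

392.95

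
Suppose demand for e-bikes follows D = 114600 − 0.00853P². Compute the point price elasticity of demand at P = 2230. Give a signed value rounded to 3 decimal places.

dD/dP = −2·0.00853·P = -38.0438. At P = 2230, D = 72181.163.
Ed = (dD/dP)·(P/D) = (-38.0438) × (2230/72181.163) = -1.17534…

-1.175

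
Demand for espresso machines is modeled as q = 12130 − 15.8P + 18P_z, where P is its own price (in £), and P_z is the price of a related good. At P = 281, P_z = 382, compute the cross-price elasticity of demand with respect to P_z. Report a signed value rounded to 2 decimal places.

0.47

At the given values, q = 12130 − 15.8(281) + 18(382) = 14566.2.
∂q/∂P_z = 18.
E = (18) × (382/14566.2) = 0.4720…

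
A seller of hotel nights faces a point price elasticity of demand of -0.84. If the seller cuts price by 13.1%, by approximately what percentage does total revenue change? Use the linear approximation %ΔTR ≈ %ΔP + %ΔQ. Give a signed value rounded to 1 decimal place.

%ΔQ ≈ Ed × %ΔP = (-0.84) × (-13.1%) = +11.0040%
%ΔTR ≈ %ΔP + %ΔQ = (-13.1%) + (+11.0040%) = -2.0960%

-2.1%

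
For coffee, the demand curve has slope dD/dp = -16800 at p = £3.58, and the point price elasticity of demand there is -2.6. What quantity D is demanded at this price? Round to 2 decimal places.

23132.31

Ed = (dD/dp)·(p/D) ⇒ D = (dD/dp)·p/Ed = (-16800)·3.58/(-2.6) = 23132.3076…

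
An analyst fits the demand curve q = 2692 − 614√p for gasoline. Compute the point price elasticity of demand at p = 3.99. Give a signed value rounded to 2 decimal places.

-0.42

dq/dp = −614/(2√p) = -153.692. At p = 3.99, q = 1465.54.
Ed = (dq/dp)·(p/q) = (-153.692) × (3.99/1465.54) = -0.4184…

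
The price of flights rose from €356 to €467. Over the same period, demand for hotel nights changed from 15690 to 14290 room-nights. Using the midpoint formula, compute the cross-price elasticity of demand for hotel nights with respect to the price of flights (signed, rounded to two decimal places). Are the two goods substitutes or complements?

%ΔQ_{hotel nights} = (14290 − 15690)/avg = -1400/14990 = -0.093395…
%ΔP_{flights} = (467 − 356)/avg = 111/411.5 = 0.269744…
E_cross = (-1400/14990) / (111/411.5) = -0.3462…
E_cross < 0 ⇒ the goods are complements.

-0.35; complements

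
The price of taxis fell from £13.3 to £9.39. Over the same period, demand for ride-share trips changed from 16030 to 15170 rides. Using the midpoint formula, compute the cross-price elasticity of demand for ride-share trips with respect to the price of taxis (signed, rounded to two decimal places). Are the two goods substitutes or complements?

%ΔQ_{ride-share trips} = (15170 − 16030)/avg = -860/15600 = -0.055128…
%ΔP_{taxis} = (9.39 − 13.3)/avg = -3.91/11.345 = -0.344645…
E_cross = (-860/15600) / (-3.91/11.345) = 0.1599…
E_cross > 0 ⇒ the goods are substitutes.

0.16; substitutes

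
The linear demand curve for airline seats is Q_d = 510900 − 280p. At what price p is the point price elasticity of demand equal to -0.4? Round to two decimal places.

Ed = −280p/(510900 − 280p). Set this equal to -0.4:
280p = 0.4·(510900 − 280p) ⇒ 280p(1 + 0.4) = 0.4·510900
p = 0.4·510900 / (280·1.4) = 521.3265…

521.33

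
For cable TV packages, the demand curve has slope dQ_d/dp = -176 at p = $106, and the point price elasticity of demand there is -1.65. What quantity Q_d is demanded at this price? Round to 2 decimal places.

11306.67

Ed = (dQ_d/dp)·(p/Q_d) ⇒ Q_d = (dQ_d/dp)·p/Ed = (-176)·106/(-1.65) = 11306.6666…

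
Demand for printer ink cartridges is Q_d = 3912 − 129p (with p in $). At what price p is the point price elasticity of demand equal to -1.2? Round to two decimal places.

16.54

Ed = −129p/(3912 − 129p). Set this equal to -1.2:
129p = 1.2·(3912 − 129p) ⇒ 129p(1 + 1.2) = 1.2·3912
p = 1.2·3912 / (129·2.2) = 16.5412…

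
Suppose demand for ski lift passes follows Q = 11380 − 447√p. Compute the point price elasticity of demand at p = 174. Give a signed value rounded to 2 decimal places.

dQ/dp = −447/(2√p) = -16.9435. At p = 174, Q = 5483.67.
Ed = (dQ/dp)·(p/Q) = (-16.9435) × (174/5483.67) = -0.5376…

-0.54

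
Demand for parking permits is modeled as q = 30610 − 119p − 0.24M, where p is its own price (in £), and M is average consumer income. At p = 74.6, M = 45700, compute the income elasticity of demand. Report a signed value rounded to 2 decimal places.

-1.02

At the given values, q = 30610 − 119(74.6) − 0.24(45700) = 10764.6.
∂q/∂M = -0.24.
E = (-0.24) × (45700/10764.6) = -1.0188…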